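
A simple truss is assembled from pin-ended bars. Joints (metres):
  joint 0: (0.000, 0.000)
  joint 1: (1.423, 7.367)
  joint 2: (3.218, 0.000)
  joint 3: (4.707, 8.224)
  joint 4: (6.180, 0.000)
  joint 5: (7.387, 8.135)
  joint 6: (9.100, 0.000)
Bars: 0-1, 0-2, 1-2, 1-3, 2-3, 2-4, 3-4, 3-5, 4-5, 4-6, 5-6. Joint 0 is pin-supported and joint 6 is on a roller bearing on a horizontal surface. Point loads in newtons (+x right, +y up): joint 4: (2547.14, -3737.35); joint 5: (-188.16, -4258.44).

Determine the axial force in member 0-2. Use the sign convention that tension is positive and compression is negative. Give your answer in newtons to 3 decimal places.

2777.953

N=7 nodes, M=11 members, R=3 reactions → 2N=14, M+R=14
member 0 (0-1): L=7.5032, (cx,cy)=(0.1897,0.9819)
member 1 (0-2): L=3.2180, (cx,cy)=(1.0000,0.0000)
member 2 (1-2): L=7.5825, (cx,cy)=(0.2367,-0.9716)
member 3 (1-3): L=3.3940, (cx,cy)=(0.9676,0.2525)
member 4 (2-3): L=8.3577, (cx,cy)=(0.1782,0.9840)
member 5 (2-4): L=2.9620, (cx,cy)=(1.0000,0.0000)
member 6 (3-4): L=8.3549, (cx,cy)=(0.1763,-0.9843)
member 7 (3-5): L=2.6815, (cx,cy)=(0.9994,-0.0332)
member 8 (4-5): L=8.2241, (cx,cy)=(0.1468,0.9892)
member 9 (4-6): L=2.9200, (cx,cy)=(1.0000,0.0000)
member 10 (5-6): L=8.3134, (cx,cy)=(0.2061,-0.9785)
solve A·x = −loads:
  F[0-1] = -2209.1542 N (compression)
  F[0-2] = +2777.9529 N (tension)
  F[1-2] = +1993.2437 N (tension)
  F[1-3] = -920.6642 N (compression)
  F[2-3] = -1968.0732 N (compression)
  F[2-4] = +3600.4401 N (tension)
  F[3-4] = +2258.8978 N (tension)
  F[3-5] = -1640.6174 N (compression)
  F[4-5] = +1530.4083 N (tension)
  F[4-6] = +1226.9438 N (tension)
  F[5-6] = -5954.5081 N (compression)
  Rx@0 = -2358.9800 N
  Ry@0 = +2169.0606 N
  Ry@6 = +5826.7294 N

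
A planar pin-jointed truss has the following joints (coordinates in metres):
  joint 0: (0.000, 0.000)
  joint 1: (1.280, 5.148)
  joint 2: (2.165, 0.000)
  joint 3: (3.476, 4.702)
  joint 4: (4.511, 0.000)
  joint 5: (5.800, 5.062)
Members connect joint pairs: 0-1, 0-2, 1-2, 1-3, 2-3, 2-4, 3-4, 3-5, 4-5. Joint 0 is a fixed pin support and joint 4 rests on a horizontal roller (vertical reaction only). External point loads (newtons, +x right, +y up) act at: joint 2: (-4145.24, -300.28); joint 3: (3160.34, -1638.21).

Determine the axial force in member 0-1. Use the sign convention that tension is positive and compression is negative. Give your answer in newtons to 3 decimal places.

N=6 nodes, M=9 members, R=3 reactions → 2N=12, M+R=12
member 0 (0-1): L=5.3047, (cx,cy)=(0.2413,0.9705)
member 1 (0-2): L=2.1650, (cx,cy)=(1.0000,0.0000)
member 2 (1-2): L=5.2235, (cx,cy)=(0.1694,-0.9855)
member 3 (1-3): L=2.2408, (cx,cy)=(0.9800,-0.1990)
member 4 (2-3): L=4.8813, (cx,cy)=(0.2686,0.9633)
member 5 (2-4): L=2.3460, (cx,cy)=(1.0000,0.0000)
member 6 (3-4): L=4.8146, (cx,cy)=(0.2150,-0.9766)
member 7 (3-5): L=2.3517, (cx,cy)=(0.9882,0.1531)
member 8 (4-5): L=5.2235, (cx,cy)=(0.2468,0.9691)
solve A·x = −loads:
  F[0-1] = +2846.2175 N (tension)
  F[0-2] = -1671.6737 N (compression)
  F[1-2] = -3050.6767 N (compression)
  F[1-3] = +1228.2110 N (tension)
  F[2-3] = +3432.9833 N (tension)
  F[2-4] = +1034.6936 N (tension)
  F[3-4] = -4813.1390 N (compression)
  F[3-5] = +0.0000 N (tension)
  F[4-5] = -0.0000 N (compression)
  Rx@0 = +984.9000 N
  Ry@0 = -2762.1180 N
  Ry@4 = +4700.6080 N

2846.218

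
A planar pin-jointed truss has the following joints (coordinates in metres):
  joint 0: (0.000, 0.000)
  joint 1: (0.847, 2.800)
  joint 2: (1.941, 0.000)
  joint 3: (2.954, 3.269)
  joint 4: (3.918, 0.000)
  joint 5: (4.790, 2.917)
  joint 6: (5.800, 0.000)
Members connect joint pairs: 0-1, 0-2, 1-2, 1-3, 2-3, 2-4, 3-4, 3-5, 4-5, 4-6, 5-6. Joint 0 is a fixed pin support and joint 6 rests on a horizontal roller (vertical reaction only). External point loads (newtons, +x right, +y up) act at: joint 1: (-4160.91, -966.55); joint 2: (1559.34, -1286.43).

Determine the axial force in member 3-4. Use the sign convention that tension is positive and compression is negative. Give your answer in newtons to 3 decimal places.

N=7 nodes, M=11 members, R=3 reactions → 2N=14, M+R=14
member 0 (0-1): L=2.9253, (cx,cy)=(0.2895,0.9572)
member 1 (0-2): L=1.9410, (cx,cy)=(1.0000,0.0000)
member 2 (1-2): L=3.0061, (cx,cy)=(0.3639,-0.9314)
member 3 (1-3): L=2.1586, (cx,cy)=(0.9761,0.2173)
member 4 (2-3): L=3.4224, (cx,cy)=(0.2960,0.9552)
member 5 (2-4): L=1.9770, (cx,cy)=(1.0000,0.0000)
member 6 (3-4): L=3.4082, (cx,cy)=(0.2828,-0.9592)
member 7 (3-5): L=1.8694, (cx,cy)=(0.9821,-0.1883)
member 8 (4-5): L=3.0445, (cx,cy)=(0.2864,0.9581)
member 9 (4-6): L=1.8820, (cx,cy)=(1.0000,0.0000)
member 10 (5-6): L=3.0869, (cx,cy)=(0.3272,-0.9450)
solve A·x = −loads:
  F[0-1] = -3855.1707 N (compression)
  F[0-2] = -1485.3344 N (compression)
  F[1-2] = +3359.4281 N (tension)
  F[1-3] = +1866.6964 N (tension)
  F[2-3] = -1929.0824 N (compression)
  F[2-4] = -1251.1039 N (compression)
  F[3-4] = +1322.9574 N (tension)
  F[3-5] = +892.8771 N (tension)
  F[4-5] = -1324.4187 N (compression)
  F[4-6] = -497.5748 N (compression)
  F[5-6] = +1520.7590 N (tension)
  Rx@0 = +2601.5700 N
  Ry@0 = +3690.0351 N
  Ry@6 = -1437.0551 N

1322.957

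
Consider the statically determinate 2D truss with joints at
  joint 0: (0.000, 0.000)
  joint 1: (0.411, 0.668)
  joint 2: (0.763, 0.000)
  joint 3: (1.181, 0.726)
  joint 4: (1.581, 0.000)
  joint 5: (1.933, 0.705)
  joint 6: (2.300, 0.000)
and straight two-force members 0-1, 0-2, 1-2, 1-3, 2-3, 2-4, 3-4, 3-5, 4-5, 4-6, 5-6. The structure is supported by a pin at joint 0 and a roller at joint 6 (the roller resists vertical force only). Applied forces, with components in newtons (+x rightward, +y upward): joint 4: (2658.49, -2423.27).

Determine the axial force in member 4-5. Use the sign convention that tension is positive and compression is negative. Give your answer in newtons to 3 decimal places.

N=7 nodes, M=11 members, R=3 reactions → 2N=14, M+R=14
member 0 (0-1): L=0.7843, (cx,cy)=(0.5240,0.8517)
member 1 (0-2): L=0.7630, (cx,cy)=(1.0000,0.0000)
member 2 (1-2): L=0.7551, (cx,cy)=(0.4662,-0.8847)
member 3 (1-3): L=0.7722, (cx,cy)=(0.9972,0.0751)
member 4 (2-3): L=0.8377, (cx,cy)=(0.4990,0.8666)
member 5 (2-4): L=0.8180, (cx,cy)=(1.0000,0.0000)
member 6 (3-4): L=0.8289, (cx,cy)=(0.4826,-0.8759)
member 7 (3-5): L=0.7523, (cx,cy)=(0.9996,-0.0279)
member 8 (4-5): L=0.7880, (cx,cy)=(0.4467,0.8947)
member 9 (4-6): L=0.7190, (cx,cy)=(1.0000,0.0000)
member 10 (5-6): L=0.7948, (cx,cy)=(0.4617,-0.8870)
solve A·x = −loads:
  F[0-1] = -889.4369 N (compression)
  F[0-2] = +3124.5783 N (tension)
  F[1-2] = +785.4150 N (tension)
  F[1-3] = -834.5931 N (compression)
  F[2-3] = -801.7879 N (compression)
  F[2-4] = +3890.7891 N (tension)
  F[3-4] = +918.3249 N (tension)
  F[3-5] = -1676.1055 N (compression)
  F[4-5] = +1809.5244 N (tension)
  F[4-6] = +867.1272 N (tension)
  F[5-6] = -1877.9195 N (compression)
  Rx@0 = -2658.4900 N
  Ry@0 = +757.5353 N
  Ry@6 = +1665.7347 N

1809.524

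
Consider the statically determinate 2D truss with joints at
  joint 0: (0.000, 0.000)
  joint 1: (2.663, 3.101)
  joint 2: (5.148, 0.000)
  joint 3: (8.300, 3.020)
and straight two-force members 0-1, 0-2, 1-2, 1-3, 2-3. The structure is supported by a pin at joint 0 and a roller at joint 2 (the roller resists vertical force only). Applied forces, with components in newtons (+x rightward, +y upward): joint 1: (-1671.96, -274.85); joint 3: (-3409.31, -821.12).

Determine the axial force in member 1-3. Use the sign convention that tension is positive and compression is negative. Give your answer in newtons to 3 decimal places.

N=4 nodes, M=5 members, R=3 reactions → 2N=8, M+R=8
member 0 (0-1): L=4.0875, (cx,cy)=(0.6515,0.7587)
member 1 (0-2): L=5.1480, (cx,cy)=(1.0000,0.0000)
member 2 (1-2): L=3.9738, (cx,cy)=(0.6253,-0.7804)
member 3 (1-3): L=5.6376, (cx,cy)=(0.9999,-0.0144)
member 4 (2-3): L=4.3653, (cx,cy)=(0.7221,0.6918)
solve A·x = −loads:
  F[0-1] = -3476.0103 N (compression)
  F[0-2] = -2816.6623 N (compression)
  F[1-2] = +3073.4356 N (tension)
  F[1-3] = -2514.8473 N (compression)
  F[2-3] = -1239.1169 N (compression)
  Rx@0 = +5081.2700 N
  Ry@0 = +2637.0816 N
  Ry@2 = -1541.1116 N

-2514.847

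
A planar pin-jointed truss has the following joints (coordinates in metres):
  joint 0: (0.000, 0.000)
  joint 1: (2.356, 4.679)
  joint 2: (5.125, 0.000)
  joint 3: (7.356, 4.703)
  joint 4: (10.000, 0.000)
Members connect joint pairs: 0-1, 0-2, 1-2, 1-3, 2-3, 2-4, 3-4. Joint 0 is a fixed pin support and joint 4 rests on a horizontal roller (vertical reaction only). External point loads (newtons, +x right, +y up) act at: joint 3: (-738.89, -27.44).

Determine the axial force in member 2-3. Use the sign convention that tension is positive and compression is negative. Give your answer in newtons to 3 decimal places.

N=5 nodes, M=7 members, R=3 reactions → 2N=10, M+R=10
member 0 (0-1): L=5.2387, (cx,cy)=(0.4497,0.8932)
member 1 (0-2): L=5.1250, (cx,cy)=(1.0000,0.0000)
member 2 (1-2): L=5.4369, (cx,cy)=(0.5093,-0.8606)
member 3 (1-3): L=5.0001, (cx,cy)=(1.0000,0.0048)
member 4 (2-3): L=5.2053, (cx,cy)=(0.4286,0.9035)
member 5 (2-4): L=4.8750, (cx,cy)=(1.0000,0.0000)
member 6 (3-4): L=5.3953, (cx,cy)=(0.4901,-0.8717)
solve A·x = −loads:
  F[0-1] = -397.1893 N (compression)
  F[0-2] = -560.2614 N (compression)
  F[1-2] = +410.0605 N (tension)
  F[1-3] = -387.4740 N (compression)
  F[2-3] = -390.5890 N (compression)
  F[2-4] = -184.0147 N (compression)
  F[3-4] = +375.4951 N (tension)
  Rx@0 = +738.8900 N
  Ry@0 = +354.7551 N
  Ry@4 = -327.3151 N

-390.589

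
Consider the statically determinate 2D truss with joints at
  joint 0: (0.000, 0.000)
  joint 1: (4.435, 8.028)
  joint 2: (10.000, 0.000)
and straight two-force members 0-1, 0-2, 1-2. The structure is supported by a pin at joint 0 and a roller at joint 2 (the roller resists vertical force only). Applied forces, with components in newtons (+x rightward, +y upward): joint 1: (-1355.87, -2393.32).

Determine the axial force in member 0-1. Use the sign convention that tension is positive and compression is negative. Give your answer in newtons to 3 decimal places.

N=3 nodes, M=3 members, R=3 reactions → 2N=6, M+R=6
member 0 (0-1): L=9.1716, (cx,cy)=(0.4836,0.8753)
member 1 (0-2): L=10.0000, (cx,cy)=(1.0000,0.0000)
member 2 (1-2): L=9.7682, (cx,cy)=(0.5697,-0.8218)
solve A·x = −loads:
  F[0-1] = -2765.1570 N (compression)
  F[0-2] = -18.7545 N (compression)
  F[1-2] = +32.9197 N (tension)
  Rx@0 = +1355.8700 N
  Ry@0 = +2420.3750 N
  Ry@2 = -27.0550 N

-2765.157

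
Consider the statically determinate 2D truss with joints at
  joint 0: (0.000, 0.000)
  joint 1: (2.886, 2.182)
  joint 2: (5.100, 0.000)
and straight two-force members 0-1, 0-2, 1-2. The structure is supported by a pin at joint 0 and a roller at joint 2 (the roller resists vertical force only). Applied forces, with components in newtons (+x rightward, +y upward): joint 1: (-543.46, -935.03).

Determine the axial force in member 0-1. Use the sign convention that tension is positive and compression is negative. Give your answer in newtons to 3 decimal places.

N=3 nodes, M=3 members, R=3 reactions → 2N=6, M+R=6
member 0 (0-1): L=3.6180, (cx,cy)=(0.7977,0.6031)
member 1 (0-2): L=5.1000, (cx,cy)=(1.0000,0.0000)
member 2 (1-2): L=3.1085, (cx,cy)=(0.7122,-0.7019)
solve A·x = −loads:
  F[0-1] = -1058.5940 N (compression)
  F[0-2] = +300.9511 N (tension)
  F[1-2] = -422.5446 N (compression)
  Rx@0 = +543.4600 N
  Ry@0 = +638.4287 N
  Ry@2 = +296.6013 N

-1058.594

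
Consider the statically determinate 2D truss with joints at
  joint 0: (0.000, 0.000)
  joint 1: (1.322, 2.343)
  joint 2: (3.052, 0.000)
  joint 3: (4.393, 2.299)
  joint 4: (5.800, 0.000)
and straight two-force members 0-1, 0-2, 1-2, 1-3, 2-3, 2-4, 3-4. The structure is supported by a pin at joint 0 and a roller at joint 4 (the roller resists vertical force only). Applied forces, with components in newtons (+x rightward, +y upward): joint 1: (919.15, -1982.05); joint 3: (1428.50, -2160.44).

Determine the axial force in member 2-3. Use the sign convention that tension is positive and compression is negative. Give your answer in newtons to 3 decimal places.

N=5 nodes, M=7 members, R=3 reactions → 2N=10, M+R=10
member 0 (0-1): L=2.6902, (cx,cy)=(0.4914,0.8709)
member 1 (0-2): L=3.0520, (cx,cy)=(1.0000,0.0000)
member 2 (1-2): L=2.9125, (cx,cy)=(0.5940,-0.8045)
member 3 (1-3): L=3.0713, (cx,cy)=(0.9999,-0.0143)
member 4 (2-3): L=2.6615, (cx,cy)=(0.5038,0.8638)
member 5 (2-4): L=2.7480, (cx,cy)=(1.0000,0.0000)
member 6 (3-4): L=2.6954, (cx,cy)=(0.5220,-0.8529)
solve A·x = −loads:
  F[0-1] = -1282.3535 N (compression)
  F[0-2] = +2977.8087 N (tension)
  F[1-2] = -1059.1169 N (compression)
  F[1-3] = -920.2928 N (compression)
  F[2-3] = +986.3784 N (tension)
  F[2-4] = +1851.7139 N (tension)
  F[3-4] = -3547.3096 N (compression)
  Rx@0 = -2347.6500 N
  Ry@0 = +1116.8395 N
  Ry@4 = +3025.6505 N

986.378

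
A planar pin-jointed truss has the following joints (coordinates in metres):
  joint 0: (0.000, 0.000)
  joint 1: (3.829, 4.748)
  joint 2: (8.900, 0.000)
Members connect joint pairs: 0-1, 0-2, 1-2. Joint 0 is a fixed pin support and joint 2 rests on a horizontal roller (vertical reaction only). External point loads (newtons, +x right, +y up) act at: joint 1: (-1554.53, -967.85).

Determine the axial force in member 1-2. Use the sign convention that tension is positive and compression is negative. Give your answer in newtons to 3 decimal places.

604.150

N=3 nodes, M=3 members, R=3 reactions → 2N=6, M+R=6
member 0 (0-1): L=6.0996, (cx,cy)=(0.6277,0.7784)
member 1 (0-2): L=8.9000, (cx,cy)=(1.0000,0.0000)
member 2 (1-2): L=6.9468, (cx,cy)=(0.7300,-0.6835)
solve A·x = −loads:
  F[0-1] = -1773.8243 N (compression)
  F[0-2] = -441.0131 N (compression)
  F[1-2] = +604.1503 N (tension)
  Rx@0 = +1554.5300 N
  Ry@0 = +1380.7726 N
  Ry@2 = -412.9226 N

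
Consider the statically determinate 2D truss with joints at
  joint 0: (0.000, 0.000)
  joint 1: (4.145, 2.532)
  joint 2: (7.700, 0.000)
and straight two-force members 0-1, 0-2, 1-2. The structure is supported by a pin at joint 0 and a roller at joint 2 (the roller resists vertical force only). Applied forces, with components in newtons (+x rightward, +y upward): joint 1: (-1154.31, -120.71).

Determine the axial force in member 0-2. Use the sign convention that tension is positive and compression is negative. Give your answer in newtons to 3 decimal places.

-441.698

N=3 nodes, M=3 members, R=3 reactions → 2N=6, M+R=6
member 0 (0-1): L=4.8572, (cx,cy)=(0.8534,0.5213)
member 1 (0-2): L=7.7000, (cx,cy)=(1.0000,0.0000)
member 2 (1-2): L=4.3645, (cx,cy)=(0.8145,-0.5801)
solve A·x = −loads:
  F[0-1] = -835.0477 N (compression)
  F[0-2] = -441.6982 N (compression)
  F[1-2] = +542.2789 N (tension)
  Rx@0 = +1154.3100 N
  Ry@0 = +435.3035 N
  Ry@2 = -314.5935 N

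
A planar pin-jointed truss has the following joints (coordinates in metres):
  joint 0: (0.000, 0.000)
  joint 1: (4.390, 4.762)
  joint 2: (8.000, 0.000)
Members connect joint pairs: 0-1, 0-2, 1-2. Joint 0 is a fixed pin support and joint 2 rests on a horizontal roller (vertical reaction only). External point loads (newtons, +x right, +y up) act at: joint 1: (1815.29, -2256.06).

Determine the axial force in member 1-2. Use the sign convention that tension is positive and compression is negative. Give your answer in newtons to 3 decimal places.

N=3 nodes, M=3 members, R=3 reactions → 2N=6, M+R=6
member 0 (0-1): L=6.4768, (cx,cy)=(0.6778,0.7352)
member 1 (0-2): L=8.0000, (cx,cy)=(1.0000,0.0000)
member 2 (1-2): L=5.9757, (cx,cy)=(0.6041,-0.7969)
solve A·x = −loads:
  F[0-1] = +85.0119 N (tension)
  F[0-2] = +1757.6684 N (tension)
  F[1-2] = -2909.4911 N (compression)
  Rx@0 = -1815.2900 N
  Ry@0 = -62.5043 N
  Ry@2 = +2318.5643 N

-2909.491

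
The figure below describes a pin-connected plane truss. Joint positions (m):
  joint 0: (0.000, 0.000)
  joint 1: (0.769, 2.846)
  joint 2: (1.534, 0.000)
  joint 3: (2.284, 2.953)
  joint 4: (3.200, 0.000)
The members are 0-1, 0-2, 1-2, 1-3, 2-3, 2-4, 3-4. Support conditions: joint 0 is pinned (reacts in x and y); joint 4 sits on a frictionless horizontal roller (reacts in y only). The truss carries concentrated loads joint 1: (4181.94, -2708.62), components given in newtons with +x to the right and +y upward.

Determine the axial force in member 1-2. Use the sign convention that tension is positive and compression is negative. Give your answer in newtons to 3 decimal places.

-4708.965

N=5 nodes, M=7 members, R=3 reactions → 2N=10, M+R=10
member 0 (0-1): L=2.9481, (cx,cy)=(0.2608,0.9654)
member 1 (0-2): L=1.5340, (cx,cy)=(1.0000,0.0000)
member 2 (1-2): L=2.9470, (cx,cy)=(0.2596,-0.9657)
member 3 (1-3): L=1.5188, (cx,cy)=(0.9975,0.0705)
member 4 (2-3): L=3.0468, (cx,cy)=(0.2462,0.9692)
member 5 (2-4): L=1.6660, (cx,cy)=(1.0000,0.0000)
member 6 (3-4): L=3.0918, (cx,cy)=(0.2963,-0.9551)
solve A·x = −loads:
  F[0-1] = +1721.1967 N (tension)
  F[0-2] = +3732.9672 N (tension)
  F[1-2] = -4708.9650 N (compression)
  F[1-3] = -2516.8489 N (compression)
  F[2-3] = +4691.9226 N (tension)
  F[2-4] = +1355.6143 N (tension)
  F[3-4] = -4575.6512 N (compression)
  Rx@0 = -4181.9400 N
  Ry@0 = -1661.6081 N
  Ry@4 = +4370.2281 N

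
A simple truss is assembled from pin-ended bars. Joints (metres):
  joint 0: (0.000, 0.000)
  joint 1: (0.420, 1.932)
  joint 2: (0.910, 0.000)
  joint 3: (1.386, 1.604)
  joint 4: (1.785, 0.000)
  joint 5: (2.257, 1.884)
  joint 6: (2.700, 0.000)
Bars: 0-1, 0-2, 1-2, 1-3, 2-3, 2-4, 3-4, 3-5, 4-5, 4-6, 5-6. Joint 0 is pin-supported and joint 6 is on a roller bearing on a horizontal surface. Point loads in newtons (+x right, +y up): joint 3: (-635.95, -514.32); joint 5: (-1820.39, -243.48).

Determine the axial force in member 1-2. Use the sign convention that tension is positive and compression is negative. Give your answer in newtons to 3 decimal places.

N=7 nodes, M=11 members, R=3 reactions → 2N=14, M+R=14
member 0 (0-1): L=1.9771, (cx,cy)=(0.2124,0.9772)
member 1 (0-2): L=0.9100, (cx,cy)=(1.0000,0.0000)
member 2 (1-2): L=1.9932, (cx,cy)=(0.2458,-0.9693)
member 3 (1-3): L=1.0202, (cx,cy)=(0.9469,-0.3215)
member 4 (2-3): L=1.6731, (cx,cy)=(0.2845,0.9587)
member 5 (2-4): L=0.8750, (cx,cy)=(1.0000,0.0000)
member 6 (3-4): L=1.6529, (cx,cy)=(0.2414,-0.9704)
member 7 (3-5): L=0.9149, (cx,cy)=(0.9520,0.3060)
member 8 (4-5): L=1.9422, (cx,cy)=(0.2430,0.9700)
member 9 (4-6): L=0.9150, (cx,cy)=(1.0000,0.0000)
member 10 (5-6): L=1.9354, (cx,cy)=(0.2289,-0.9735)
solve A·x = −loads:
  F[0-1] = -1983.5521 N (compression)
  F[0-2] = -2034.9747 N (compression)
  F[1-2] = +2349.5885 N (tension)
  F[1-3] = -1055.0036 N (compression)
  F[2-3] = -2375.6488 N (compression)
  F[2-4] = -781.4919 N (compression)
  F[3-4] = +1040.0351 N (tension)
  F[3-5] = -1354.9746 N (compression)
  F[4-5] = -1040.4696 N (compression)
  F[4-6] = -277.5758 N (compression)
  F[5-6] = +1212.6755 N (tension)
  Rx@0 = +2456.3400 N
  Ry@0 = +1938.2803 N
  Ry@6 = -1180.4803 N

2349.589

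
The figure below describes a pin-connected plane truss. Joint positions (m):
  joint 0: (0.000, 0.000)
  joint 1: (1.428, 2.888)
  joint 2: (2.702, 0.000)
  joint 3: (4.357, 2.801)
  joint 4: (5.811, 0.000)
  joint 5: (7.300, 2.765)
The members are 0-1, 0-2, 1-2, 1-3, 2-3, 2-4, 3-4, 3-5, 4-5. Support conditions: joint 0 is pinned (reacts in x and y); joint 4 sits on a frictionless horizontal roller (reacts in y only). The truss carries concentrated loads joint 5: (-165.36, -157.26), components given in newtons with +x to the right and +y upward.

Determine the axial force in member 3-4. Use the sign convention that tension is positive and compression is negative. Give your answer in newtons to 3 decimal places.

44.354

N=6 nodes, M=9 members, R=3 reactions → 2N=12, M+R=12
member 0 (0-1): L=3.2218, (cx,cy)=(0.4432,0.8964)
member 1 (0-2): L=2.7020, (cx,cy)=(1.0000,0.0000)
member 2 (1-2): L=3.1565, (cx,cy)=(0.4036,-0.9149)
member 3 (1-3): L=2.9303, (cx,cy)=(0.9996,-0.0297)
member 4 (2-3): L=3.2534, (cx,cy)=(0.5087,0.8609)
member 5 (2-4): L=3.1090, (cx,cy)=(1.0000,0.0000)
member 6 (3-4): L=3.1559, (cx,cy)=(0.4607,-0.8875)
member 7 (3-5): L=2.9432, (cx,cy)=(0.9999,-0.0122)
member 8 (4-5): L=3.1404, (cx,cy)=(0.4741,0.8805)
solve A·x = −loads:
  F[0-1] = -42.8220 N (compression)
  F[0-2] = -146.3797 N (compression)
  F[1-2] = +43.1363 N (tension)
  F[1-3] = -36.4065 N (compression)
  F[2-3] = -45.8412 N (compression)
  F[2-4] = -105.6502 N (compression)
  F[3-4] = +44.3541 N (tension)
  F[3-5] = -80.1508 N (compression)
  F[4-5] = -179.7266 N (compression)
  Rx@0 = +165.3600 N
  Ry@0 = +38.3859 N
  Ry@4 = +118.8741 N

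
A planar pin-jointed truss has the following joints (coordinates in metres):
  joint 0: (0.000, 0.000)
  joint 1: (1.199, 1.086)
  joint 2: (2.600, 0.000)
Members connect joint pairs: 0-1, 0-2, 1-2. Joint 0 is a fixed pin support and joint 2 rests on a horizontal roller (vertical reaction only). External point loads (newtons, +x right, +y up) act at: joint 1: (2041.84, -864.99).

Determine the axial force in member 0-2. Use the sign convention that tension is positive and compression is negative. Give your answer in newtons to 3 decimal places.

1614.832

N=3 nodes, M=3 members, R=3 reactions → 2N=6, M+R=6
member 0 (0-1): L=1.6177, (cx,cy)=(0.7412,0.6713)
member 1 (0-2): L=2.6000, (cx,cy)=(1.0000,0.0000)
member 2 (1-2): L=1.7726, (cx,cy)=(0.7904,-0.6127)
solve A·x = −loads:
  F[0-1] = +576.1270 N (tension)
  F[0-2] = +1614.8322 N (tension)
  F[1-2] = -2043.1770 N (compression)
  Rx@0 = -2041.8400 N
  Ry@0 = -386.7643 N
  Ry@2 = +1251.7543 N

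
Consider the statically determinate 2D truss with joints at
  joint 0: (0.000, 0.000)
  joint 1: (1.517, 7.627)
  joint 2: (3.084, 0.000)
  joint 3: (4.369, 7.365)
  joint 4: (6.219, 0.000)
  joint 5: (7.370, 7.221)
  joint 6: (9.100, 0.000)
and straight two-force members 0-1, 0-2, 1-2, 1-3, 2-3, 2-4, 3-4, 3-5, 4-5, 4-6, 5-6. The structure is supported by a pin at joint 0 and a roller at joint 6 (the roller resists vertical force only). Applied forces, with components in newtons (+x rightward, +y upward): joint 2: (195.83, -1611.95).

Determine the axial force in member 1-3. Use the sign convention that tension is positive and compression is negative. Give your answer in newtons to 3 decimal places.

N=7 nodes, M=11 members, R=3 reactions → 2N=14, M+R=14
member 0 (0-1): L=7.7764, (cx,cy)=(0.1951,0.9808)
member 1 (0-2): L=3.0840, (cx,cy)=(1.0000,0.0000)
member 2 (1-2): L=7.7863, (cx,cy)=(0.2013,-0.9795)
member 3 (1-3): L=2.8640, (cx,cy)=(0.9958,-0.0915)
member 4 (2-3): L=7.4763, (cx,cy)=(0.1719,0.9851)
member 5 (2-4): L=3.1350, (cx,cy)=(1.0000,0.0000)
member 6 (3-4): L=7.5938, (cx,cy)=(0.2436,-0.9699)
member 7 (3-5): L=3.0045, (cx,cy)=(0.9989,-0.0479)
member 8 (4-5): L=7.3122, (cx,cy)=(0.1574,0.9875)
member 9 (4-6): L=2.8810, (cx,cy)=(1.0000,0.0000)
member 10 (5-6): L=7.4253, (cx,cy)=(0.2330,-0.9725)
solve A·x = −loads:
  F[0-1] = -1086.5330 N (compression)
  F[0-2] = +407.7880 N (tension)
  F[1-2] = +1129.1066 N (tension)
  F[1-3] = -441.0408 N (compression)
  F[2-3] = +513.5882 N (tension)
  F[2-4] = +350.9173 N (tension)
  F[3-4] = -552.5608 N (compression)
  F[3-5] = -216.5513 N (compression)
  F[4-5] = +542.6779 N (tension)
  F[4-6] = +130.8800 N (tension)
  F[5-6] = -561.7509 N (compression)
  Rx@0 = -195.8300 N
  Ry@0 = +1065.6584 N
  Ry@6 = +546.2916 N

-441.041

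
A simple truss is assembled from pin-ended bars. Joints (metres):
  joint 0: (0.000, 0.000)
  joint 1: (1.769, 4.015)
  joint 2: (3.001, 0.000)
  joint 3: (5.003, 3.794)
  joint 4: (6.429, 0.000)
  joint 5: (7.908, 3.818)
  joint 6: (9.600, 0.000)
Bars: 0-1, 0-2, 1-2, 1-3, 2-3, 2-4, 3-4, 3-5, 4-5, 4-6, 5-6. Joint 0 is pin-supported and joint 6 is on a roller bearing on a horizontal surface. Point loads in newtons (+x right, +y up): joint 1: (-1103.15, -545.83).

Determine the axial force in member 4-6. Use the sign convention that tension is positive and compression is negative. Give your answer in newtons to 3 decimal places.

N=7 nodes, M=11 members, R=3 reactions → 2N=14, M+R=14
member 0 (0-1): L=4.3874, (cx,cy)=(0.4032,0.9151)
member 1 (0-2): L=3.0010, (cx,cy)=(1.0000,0.0000)
member 2 (1-2): L=4.1998, (cx,cy)=(0.2933,-0.9560)
member 3 (1-3): L=3.2415, (cx,cy)=(0.9977,-0.0682)
member 4 (2-3): L=4.2898, (cx,cy)=(0.4667,0.8844)
member 5 (2-4): L=3.4280, (cx,cy)=(1.0000,0.0000)
member 6 (3-4): L=4.0531, (cx,cy)=(0.3518,-0.9361)
member 7 (3-5): L=2.9051, (cx,cy)=(1.0000,0.0083)
member 8 (4-5): L=4.0945, (cx,cy)=(0.3612,0.9325)
member 9 (4-6): L=3.1710, (cx,cy)=(1.0000,0.0000)
member 10 (5-6): L=4.1761, (cx,cy)=(0.4052,-0.9142)
solve A·x = −loads:
  F[0-1] = -990.7177 N (compression)
  F[0-2] = -703.6957 N (compression)
  F[1-2] = +334.0969 N (tension)
  F[1-3] = +607.1011 N (tension)
  F[2-3] = -361.1379 N (compression)
  F[2-4] = -437.1499 N (compression)
  F[3-4] = +388.0846 N (tension)
  F[3-5] = +300.6218 N (tension)
  F[4-5] = -389.5765 N (compression)
  F[4-6] = -159.8887 N (compression)
  F[5-6] = +394.6303 N (tension)
  Rx@0 = +1103.1500 N
  Ry@0 = +906.6190 N
  Ry@6 = -360.7890 N

-159.889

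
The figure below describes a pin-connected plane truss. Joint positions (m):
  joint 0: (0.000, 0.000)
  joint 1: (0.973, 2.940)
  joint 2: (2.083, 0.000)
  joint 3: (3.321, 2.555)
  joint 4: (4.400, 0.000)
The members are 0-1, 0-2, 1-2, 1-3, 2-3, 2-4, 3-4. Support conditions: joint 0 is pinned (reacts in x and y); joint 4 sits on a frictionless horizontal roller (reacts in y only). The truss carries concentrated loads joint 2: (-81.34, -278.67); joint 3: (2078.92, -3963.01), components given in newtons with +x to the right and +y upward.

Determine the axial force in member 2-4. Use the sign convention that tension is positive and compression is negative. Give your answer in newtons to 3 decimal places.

N=5 nodes, M=7 members, R=3 reactions → 2N=10, M+R=10
member 0 (0-1): L=3.0968, (cx,cy)=(0.3142,0.9494)
member 1 (0-2): L=2.0830, (cx,cy)=(1.0000,0.0000)
member 2 (1-2): L=3.1426, (cx,cy)=(0.3532,-0.9355)
member 3 (1-3): L=2.3794, (cx,cy)=(0.9868,-0.1618)
member 4 (2-3): L=2.8391, (cx,cy)=(0.4360,0.8999)
member 5 (2-4): L=2.3170, (cx,cy)=(1.0000,0.0000)
member 6 (3-4): L=2.7735, (cx,cy)=(0.3890,-0.9212)
solve A·x = −loads:
  F[0-1] = +93.3343 N (tension)
  F[0-2] = +1968.2550 N (tension)
  F[1-2] = -106.4420 N (compression)
  F[1-3] = +67.8155 N (tension)
  F[2-3] = +420.3148 N (tension)
  F[2-4] = +1828.7204 N (tension)
  F[3-4] = -4700.5969 N (compression)
  Rx@0 = -1997.5800 N
  Ry@0 = -88.6078 N
  Ry@4 = +4330.2878 N

1828.720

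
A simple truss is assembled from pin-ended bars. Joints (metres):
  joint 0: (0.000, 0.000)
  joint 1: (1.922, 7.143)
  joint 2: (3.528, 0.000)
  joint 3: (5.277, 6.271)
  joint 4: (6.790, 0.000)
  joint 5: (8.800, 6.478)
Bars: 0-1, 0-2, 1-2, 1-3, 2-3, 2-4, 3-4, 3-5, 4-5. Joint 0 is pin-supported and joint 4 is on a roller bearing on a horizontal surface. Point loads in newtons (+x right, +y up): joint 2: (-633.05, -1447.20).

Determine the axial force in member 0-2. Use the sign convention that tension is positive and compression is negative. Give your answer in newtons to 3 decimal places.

N=6 nodes, M=9 members, R=3 reactions → 2N=12, M+R=12
member 0 (0-1): L=7.3971, (cx,cy)=(0.2598,0.9657)
member 1 (0-2): L=3.5280, (cx,cy)=(1.0000,0.0000)
member 2 (1-2): L=7.3213, (cx,cy)=(0.2194,-0.9756)
member 3 (1-3): L=3.4665, (cx,cy)=(0.9678,-0.2516)
member 4 (2-3): L=6.5103, (cx,cy)=(0.2686,0.9632)
member 5 (2-4): L=3.2620, (cx,cy)=(1.0000,0.0000)
member 6 (3-4): L=6.4509, (cx,cy)=(0.2345,-0.9721)
member 7 (3-5): L=3.5291, (cx,cy)=(0.9983,0.0587)
member 8 (4-5): L=6.7827, (cx,cy)=(0.2963,0.9551)
solve A·x = −loads:
  F[0-1] = -719.9816 N (compression)
  F[0-2] = -445.9751 N (compression)
  F[1-2] = +809.7660 N (tension)
  F[1-3] = -376.8219 N (compression)
  F[2-3] = +682.2371 N (tension)
  F[2-4] = +181.4218 N (tension)
  F[3-4] = -773.5234 N (compression)
  F[3-5] = +0.0000 N (tension)
  F[4-5] = -0.0000 N (compression)
  Rx@0 = +633.0500 N
  Ry@0 = +695.2528 N
  Ry@4 = +751.9472 N

-445.975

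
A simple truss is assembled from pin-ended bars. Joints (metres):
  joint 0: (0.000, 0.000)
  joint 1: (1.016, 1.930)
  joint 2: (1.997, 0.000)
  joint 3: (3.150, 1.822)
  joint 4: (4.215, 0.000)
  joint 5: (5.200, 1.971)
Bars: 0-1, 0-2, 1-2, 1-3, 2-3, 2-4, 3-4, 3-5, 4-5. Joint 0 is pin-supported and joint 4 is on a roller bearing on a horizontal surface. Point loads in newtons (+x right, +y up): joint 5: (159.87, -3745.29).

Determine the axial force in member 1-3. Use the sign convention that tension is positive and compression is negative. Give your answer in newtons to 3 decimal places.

1010.216

N=6 nodes, M=9 members, R=3 reactions → 2N=12, M+R=12
member 0 (0-1): L=2.1811, (cx,cy)=(0.4658,0.8849)
member 1 (0-2): L=1.9970, (cx,cy)=(1.0000,0.0000)
member 2 (1-2): L=2.1650, (cx,cy)=(0.4531,-0.8915)
member 3 (1-3): L=2.1367, (cx,cy)=(0.9987,-0.0505)
member 4 (2-3): L=2.1562, (cx,cy)=(0.5347,0.8450)
member 5 (2-4): L=2.2180, (cx,cy)=(1.0000,0.0000)
member 6 (3-4): L=2.1104, (cx,cy)=(0.5046,-0.8633)
member 7 (3-5): L=2.0554, (cx,cy)=(0.9974,0.0725)
member 8 (4-5): L=2.2034, (cx,cy)=(0.4470,0.8945)
solve A·x = −loads:
  F[0-1] = +1073.5843 N (tension)
  F[0-2] = -340.2292 N (compression)
  F[1-2] = -1122.9465 N (compression)
  F[1-3] = +1010.2155 N (tension)
  F[2-3] = +1184.6568 N (tension)
  F[2-4] = -1482.5413 N (compression)
  F[3-4] = -922.8965 N (compression)
  F[3-5] = +2113.7000 N (tension)
  F[4-5] = -4358.2309 N (compression)
  Rx@0 = -159.8700 N
  Ry@0 = -949.9916 N
  Ry@4 = +4695.2816 N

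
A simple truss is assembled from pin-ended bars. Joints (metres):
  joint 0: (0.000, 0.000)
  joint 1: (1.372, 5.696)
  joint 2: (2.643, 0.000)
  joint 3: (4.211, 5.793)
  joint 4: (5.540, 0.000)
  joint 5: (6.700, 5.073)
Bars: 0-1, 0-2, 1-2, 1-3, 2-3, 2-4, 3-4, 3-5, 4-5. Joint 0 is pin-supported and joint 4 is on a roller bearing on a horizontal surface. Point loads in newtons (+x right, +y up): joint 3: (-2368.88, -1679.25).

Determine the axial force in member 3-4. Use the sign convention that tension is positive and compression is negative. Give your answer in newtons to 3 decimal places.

N=6 nodes, M=9 members, R=3 reactions → 2N=12, M+R=12
member 0 (0-1): L=5.8589, (cx,cy)=(0.2342,0.9722)
member 1 (0-2): L=2.6430, (cx,cy)=(1.0000,0.0000)
member 2 (1-2): L=5.8361, (cx,cy)=(0.2178,-0.9760)
member 3 (1-3): L=2.8407, (cx,cy)=(0.9994,0.0341)
member 4 (2-3): L=6.0015, (cx,cy)=(0.2613,0.9653)
member 5 (2-4): L=2.8970, (cx,cy)=(1.0000,0.0000)
member 6 (3-4): L=5.9435, (cx,cy)=(0.2236,-0.9747)
member 7 (3-5): L=2.5910, (cx,cy)=(0.9606,-0.2779)
member 8 (4-5): L=5.2039, (cx,cy)=(0.2229,0.9748)
solve A·x = −loads:
  F[0-1] = -2962.2661 N (compression)
  F[0-2] = -1675.1963 N (compression)
  F[1-2] = +2904.2992 N (tension)
  F[1-3] = -1326.9648 N (compression)
  F[2-3] = -2936.5880 N (compression)
  F[2-4] = -275.4469 N (compression)
  F[3-4] = +1231.8405 N (tension)
  F[3-5] = -0.0000 N (compression)
  F[4-5] = +0.0000 N (tension)
  Rx@0 = +2368.8800 N
  Ry@0 = +2879.8998 N
  Ry@4 = -1200.6498 N

1231.840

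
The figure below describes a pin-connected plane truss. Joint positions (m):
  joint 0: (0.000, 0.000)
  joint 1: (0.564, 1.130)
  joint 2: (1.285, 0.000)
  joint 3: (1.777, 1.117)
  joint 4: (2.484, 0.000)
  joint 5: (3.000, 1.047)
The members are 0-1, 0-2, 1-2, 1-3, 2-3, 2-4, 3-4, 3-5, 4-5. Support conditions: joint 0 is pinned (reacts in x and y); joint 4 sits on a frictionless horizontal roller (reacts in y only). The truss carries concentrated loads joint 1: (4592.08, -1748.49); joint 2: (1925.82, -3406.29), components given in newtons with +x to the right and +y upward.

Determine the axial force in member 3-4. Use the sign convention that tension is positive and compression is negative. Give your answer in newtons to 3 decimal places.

-5027.533

N=6 nodes, M=9 members, R=3 reactions → 2N=12, M+R=12
member 0 (0-1): L=1.2629, (cx,cy)=(0.4466,0.8947)
member 1 (0-2): L=1.2850, (cx,cy)=(1.0000,0.0000)
member 2 (1-2): L=1.3404, (cx,cy)=(0.5379,-0.8430)
member 3 (1-3): L=1.2131, (cx,cy)=(0.9999,-0.0107)
member 4 (2-3): L=1.2206, (cx,cy)=(0.4031,0.9152)
member 5 (2-4): L=1.1990, (cx,cy)=(1.0000,0.0000)
member 6 (3-4): L=1.3219, (cx,cy)=(0.5348,-0.8450)
member 7 (3-5): L=1.2250, (cx,cy)=(0.9984,-0.0571)
member 8 (4-5): L=1.1672, (cx,cy)=(0.4421,0.8970)
solve A·x = −loads:
  F[0-1] = -1013.3400 N (compression)
  F[0-2] = +6970.4374 N (tension)
  F[1-2] = -940.8720 N (compression)
  F[1-3] = -4538.7935 N (compression)
  F[2-3] = +4588.7817 N (tension)
  F[2-4] = +2688.8156 N (tension)
  F[3-4] = -5027.5328 N (compression)
  F[3-5] = +0.0000 N (tension)
  F[4-5] = -0.0000 N (compression)
  Rx@0 = -6517.9000 N
  Ry@0 = +906.6796 N
  Ry@4 = +4248.1004 N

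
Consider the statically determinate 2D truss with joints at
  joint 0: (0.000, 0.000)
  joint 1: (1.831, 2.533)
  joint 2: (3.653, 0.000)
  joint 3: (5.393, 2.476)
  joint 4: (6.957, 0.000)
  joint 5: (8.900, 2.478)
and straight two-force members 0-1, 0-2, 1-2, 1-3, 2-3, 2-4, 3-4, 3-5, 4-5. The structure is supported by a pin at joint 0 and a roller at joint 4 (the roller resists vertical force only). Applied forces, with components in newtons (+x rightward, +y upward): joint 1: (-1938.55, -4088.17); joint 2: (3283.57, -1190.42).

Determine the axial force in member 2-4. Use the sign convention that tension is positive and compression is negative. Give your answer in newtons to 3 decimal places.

628.640

N=6 nodes, M=9 members, R=3 reactions → 2N=12, M+R=12
member 0 (0-1): L=3.1255, (cx,cy)=(0.5858,0.8104)
member 1 (0-2): L=3.6530, (cx,cy)=(1.0000,0.0000)
member 2 (1-2): L=3.1202, (cx,cy)=(0.5839,-0.8118)
member 3 (1-3): L=3.5625, (cx,cy)=(0.9999,-0.0160)
member 4 (2-3): L=3.0262, (cx,cy)=(0.5750,0.8182)
member 5 (2-4): L=3.3040, (cx,cy)=(1.0000,0.0000)
member 6 (3-4): L=2.9286, (cx,cy)=(0.5340,-0.8455)
member 7 (3-5): L=3.5070, (cx,cy)=(1.0000,0.0006)
member 8 (4-5): L=3.1489, (cx,cy)=(0.6170,0.7869)
solve A·x = −loads:
  F[0-1] = -5285.2848 N (compression)
  F[0-2] = +4441.2945 N (tension)
  F[1-2] = +266.3484 N (tension)
  F[1-3] = -1313.4223 N (compression)
  F[2-3] = +1190.6964 N (tension)
  F[2-4] = +628.6402 N (tension)
  F[3-4] = -1177.1309 N (compression)
  F[3-5] = +0.0000 N (tension)
  F[4-5] = -0.0000 N (compression)
  Rx@0 = -1345.0200 N
  Ry@0 = +4283.3771 N
  Ry@4 = +995.2129 N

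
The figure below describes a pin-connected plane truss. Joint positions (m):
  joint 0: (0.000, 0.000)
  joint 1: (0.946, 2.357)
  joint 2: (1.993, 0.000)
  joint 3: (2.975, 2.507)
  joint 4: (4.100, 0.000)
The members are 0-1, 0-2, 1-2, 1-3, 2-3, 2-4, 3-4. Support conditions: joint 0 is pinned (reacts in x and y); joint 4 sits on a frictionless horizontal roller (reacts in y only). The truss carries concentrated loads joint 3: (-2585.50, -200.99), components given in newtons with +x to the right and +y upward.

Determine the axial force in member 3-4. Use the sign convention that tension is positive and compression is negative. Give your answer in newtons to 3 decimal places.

N=5 nodes, M=7 members, R=3 reactions → 2N=10, M+R=10
member 0 (0-1): L=2.5398, (cx,cy)=(0.3725,0.9280)
member 1 (0-2): L=1.9930, (cx,cy)=(1.0000,0.0000)
member 2 (1-2): L=2.5791, (cx,cy)=(0.4060,-0.9139)
member 3 (1-3): L=2.0345, (cx,cy)=(0.9973,0.0737)
member 4 (2-3): L=2.6925, (cx,cy)=(0.3647,0.9311)
member 5 (2-4): L=2.1070, (cx,cy)=(1.0000,0.0000)
member 6 (3-4): L=2.7478, (cx,cy)=(0.4094,-0.9123)
solve A·x = −loads:
  F[0-1] = -1762.9472 N (compression)
  F[0-2] = -1928.8434 N (compression)
  F[1-2] = +1681.8918 N (tension)
  F[1-3] = -1343.0902 N (compression)
  F[2-3] = -1650.7776 N (compression)
  F[2-4] = -643.9911 N (compression)
  F[3-4] = +1572.9691 N (tension)
  Rx@0 = +2585.5000 N
  Ry@0 = +1636.0884 N
  Ry@4 = -1435.0984 N

1572.969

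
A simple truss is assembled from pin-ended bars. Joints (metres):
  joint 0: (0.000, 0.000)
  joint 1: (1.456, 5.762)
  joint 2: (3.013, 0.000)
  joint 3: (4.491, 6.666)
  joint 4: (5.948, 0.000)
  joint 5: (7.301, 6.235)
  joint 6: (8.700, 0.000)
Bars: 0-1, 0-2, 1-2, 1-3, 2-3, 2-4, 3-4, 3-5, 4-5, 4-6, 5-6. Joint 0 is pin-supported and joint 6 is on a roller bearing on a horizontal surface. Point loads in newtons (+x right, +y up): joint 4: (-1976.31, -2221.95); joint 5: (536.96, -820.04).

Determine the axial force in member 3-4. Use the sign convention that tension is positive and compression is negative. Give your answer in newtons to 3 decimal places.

525.730

N=7 nodes, M=11 members, R=3 reactions → 2N=14, M+R=14
member 0 (0-1): L=5.9431, (cx,cy)=(0.2450,0.9695)
member 1 (0-2): L=3.0130, (cx,cy)=(1.0000,0.0000)
member 2 (1-2): L=5.9687, (cx,cy)=(0.2609,-0.9654)
member 3 (1-3): L=3.1668, (cx,cy)=(0.9584,0.2855)
member 4 (2-3): L=6.8279, (cx,cy)=(0.2165,0.9763)
member 5 (2-4): L=2.9350, (cx,cy)=(1.0000,0.0000)
member 6 (3-4): L=6.8234, (cx,cy)=(0.2135,-0.9769)
member 7 (3-5): L=2.8429, (cx,cy)=(0.9884,-0.1516)
member 8 (4-5): L=6.3801, (cx,cy)=(0.2121,0.9773)
member 9 (4-6): L=2.7520, (cx,cy)=(1.0000,0.0000)
member 10 (5-6): L=6.3900, (cx,cy)=(0.2189,-0.9757)
solve A·x = −loads:
  F[0-1] = -464.0374 N (compression)
  F[0-2] = -1325.6657 N (compression)
  F[1-2] = +398.8533 N (tension)
  F[1-3] = -227.1835 N (compression)
  F[2-3] = -394.3944 N (compression)
  F[2-4] = -1136.2471 N (compression)
  F[3-4] = +525.7301 N (tension)
  F[3-5] = -420.2199 N (compression)
  F[4-5] = +1748.1050 N (tension)
  F[4-6] = +581.6101 N (tension)
  F[5-6] = -2656.5430 N (compression)
  Rx@0 = +1439.3500 N
  Ry@0 = +449.8962 N
  Ry@6 = +2592.0938 N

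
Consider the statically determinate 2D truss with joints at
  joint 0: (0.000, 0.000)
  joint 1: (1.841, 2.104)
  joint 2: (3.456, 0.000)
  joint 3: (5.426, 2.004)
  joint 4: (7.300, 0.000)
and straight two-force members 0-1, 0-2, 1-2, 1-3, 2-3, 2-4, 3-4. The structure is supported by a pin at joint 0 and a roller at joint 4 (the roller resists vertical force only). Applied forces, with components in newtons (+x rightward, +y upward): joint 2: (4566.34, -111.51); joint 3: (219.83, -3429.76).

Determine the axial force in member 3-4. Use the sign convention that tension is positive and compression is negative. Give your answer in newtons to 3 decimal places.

N=5 nodes, M=7 members, R=3 reactions → 2N=10, M+R=10
member 0 (0-1): L=2.7957, (cx,cy)=(0.6585,0.7526)
member 1 (0-2): L=3.4560, (cx,cy)=(1.0000,0.0000)
member 2 (1-2): L=2.6524, (cx,cy)=(0.6089,-0.7933)
member 3 (1-3): L=3.5864, (cx,cy)=(0.9996,-0.0279)
member 4 (2-3): L=2.8101, (cx,cy)=(0.7010,0.7131)
member 5 (2-4): L=3.8440, (cx,cy)=(1.0000,0.0000)
member 6 (3-4): L=2.7437, (cx,cy)=(0.6830,-0.7304)
solve A·x = −loads:
  F[0-1] = -1167.7644 N (compression)
  F[0-2] = +5555.1482 N (tension)
  F[1-2] = +1159.7540 N (tension)
  F[1-3] = -1475.7152 N (compression)
  F[2-3] = -1133.6914 N (compression)
  F[2-4] = +2489.7247 N (tension)
  F[3-4] = -3645.1754 N (compression)
  Rx@0 = -4786.1700 N
  Ry@0 = +878.8322 N
  Ry@4 = +2662.4378 N

-3645.175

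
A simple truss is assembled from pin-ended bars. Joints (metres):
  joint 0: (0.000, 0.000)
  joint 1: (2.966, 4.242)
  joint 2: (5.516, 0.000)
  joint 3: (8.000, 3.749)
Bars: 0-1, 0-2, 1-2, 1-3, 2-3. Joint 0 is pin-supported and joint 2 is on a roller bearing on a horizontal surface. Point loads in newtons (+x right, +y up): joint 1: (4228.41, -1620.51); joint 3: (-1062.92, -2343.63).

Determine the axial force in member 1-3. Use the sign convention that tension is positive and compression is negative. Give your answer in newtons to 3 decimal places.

462.263

N=4 nodes, M=5 members, R=3 reactions → 2N=8, M+R=8
member 0 (0-1): L=5.1761, (cx,cy)=(0.5730,0.8195)
member 1 (0-2): L=5.5160, (cx,cy)=(1.0000,0.0000)
member 2 (1-2): L=4.9495, (cx,cy)=(0.5152,-0.8571)
member 3 (1-3): L=5.0581, (cx,cy)=(0.9952,-0.0975)
member 4 (2-3): L=4.4972, (cx,cy)=(0.5523,0.8336)
solve A·x = −loads:
  F[0-1] = +3460.0179 N (tension)
  F[0-2] = +1182.8257 N (tension)
  F[1-2] = -5251.8670 N (compression)
  F[1-3] = +462.2627 N (tension)
  F[2-3] = -2757.3388 N (compression)
  Rx@0 = -3165.4900 N
  Ry@0 = -2835.6245 N
  Ry@2 = +6799.7645 N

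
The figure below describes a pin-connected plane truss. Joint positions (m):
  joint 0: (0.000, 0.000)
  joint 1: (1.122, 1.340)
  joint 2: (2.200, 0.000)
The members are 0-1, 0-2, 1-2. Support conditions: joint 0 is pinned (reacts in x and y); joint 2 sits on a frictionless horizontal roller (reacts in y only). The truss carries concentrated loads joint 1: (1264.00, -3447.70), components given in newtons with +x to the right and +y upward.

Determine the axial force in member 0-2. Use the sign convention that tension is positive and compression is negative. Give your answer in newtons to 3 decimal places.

N=3 nodes, M=3 members, R=3 reactions → 2N=6, M+R=6
member 0 (0-1): L=1.7477, (cx,cy)=(0.6420,0.7667)
member 1 (0-2): L=2.2000, (cx,cy)=(1.0000,0.0000)
member 2 (1-2): L=1.7198, (cx,cy)=(0.6268,-0.7792)
solve A·x = −loads:
  F[0-1] = -1199.2436 N (compression)
  F[0-2] = +2033.8947 N (tension)
  F[1-2] = -3244.7825 N (compression)
  Rx@0 = -1264.0000 N
  Ry@0 = +919.4821 N
  Ry@2 = +2528.2179 N

2033.895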